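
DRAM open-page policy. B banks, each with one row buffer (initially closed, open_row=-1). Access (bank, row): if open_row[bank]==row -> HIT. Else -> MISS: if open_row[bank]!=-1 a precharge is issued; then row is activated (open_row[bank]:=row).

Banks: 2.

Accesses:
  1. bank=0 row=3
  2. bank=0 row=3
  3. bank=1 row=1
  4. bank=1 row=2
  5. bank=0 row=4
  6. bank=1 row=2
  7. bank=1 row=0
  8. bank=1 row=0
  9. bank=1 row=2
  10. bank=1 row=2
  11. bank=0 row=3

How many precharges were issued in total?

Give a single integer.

Acc 1: bank0 row3 -> MISS (open row3); precharges=0
Acc 2: bank0 row3 -> HIT
Acc 3: bank1 row1 -> MISS (open row1); precharges=0
Acc 4: bank1 row2 -> MISS (open row2); precharges=1
Acc 5: bank0 row4 -> MISS (open row4); precharges=2
Acc 6: bank1 row2 -> HIT
Acc 7: bank1 row0 -> MISS (open row0); precharges=3
Acc 8: bank1 row0 -> HIT
Acc 9: bank1 row2 -> MISS (open row2); precharges=4
Acc 10: bank1 row2 -> HIT
Acc 11: bank0 row3 -> MISS (open row3); precharges=5

Answer: 5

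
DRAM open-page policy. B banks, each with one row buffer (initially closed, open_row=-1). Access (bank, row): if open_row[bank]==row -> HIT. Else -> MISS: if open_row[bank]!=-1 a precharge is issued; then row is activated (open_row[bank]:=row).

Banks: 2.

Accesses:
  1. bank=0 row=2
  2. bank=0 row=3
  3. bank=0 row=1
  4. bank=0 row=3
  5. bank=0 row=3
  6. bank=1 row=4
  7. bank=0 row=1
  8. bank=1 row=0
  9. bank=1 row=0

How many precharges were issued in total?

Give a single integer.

Acc 1: bank0 row2 -> MISS (open row2); precharges=0
Acc 2: bank0 row3 -> MISS (open row3); precharges=1
Acc 3: bank0 row1 -> MISS (open row1); precharges=2
Acc 4: bank0 row3 -> MISS (open row3); precharges=3
Acc 5: bank0 row3 -> HIT
Acc 6: bank1 row4 -> MISS (open row4); precharges=3
Acc 7: bank0 row1 -> MISS (open row1); precharges=4
Acc 8: bank1 row0 -> MISS (open row0); precharges=5
Acc 9: bank1 row0 -> HIT

Answer: 5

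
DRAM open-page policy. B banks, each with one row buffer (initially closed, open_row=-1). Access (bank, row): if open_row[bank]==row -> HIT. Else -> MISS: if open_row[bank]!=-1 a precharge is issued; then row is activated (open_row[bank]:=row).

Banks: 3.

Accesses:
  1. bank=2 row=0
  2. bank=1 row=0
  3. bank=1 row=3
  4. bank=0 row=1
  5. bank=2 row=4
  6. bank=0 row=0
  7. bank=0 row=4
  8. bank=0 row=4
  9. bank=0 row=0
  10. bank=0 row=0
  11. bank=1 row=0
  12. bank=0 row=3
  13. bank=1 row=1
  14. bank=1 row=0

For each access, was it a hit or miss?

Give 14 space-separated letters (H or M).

Acc 1: bank2 row0 -> MISS (open row0); precharges=0
Acc 2: bank1 row0 -> MISS (open row0); precharges=0
Acc 3: bank1 row3 -> MISS (open row3); precharges=1
Acc 4: bank0 row1 -> MISS (open row1); precharges=1
Acc 5: bank2 row4 -> MISS (open row4); precharges=2
Acc 6: bank0 row0 -> MISS (open row0); precharges=3
Acc 7: bank0 row4 -> MISS (open row4); precharges=4
Acc 8: bank0 row4 -> HIT
Acc 9: bank0 row0 -> MISS (open row0); precharges=5
Acc 10: bank0 row0 -> HIT
Acc 11: bank1 row0 -> MISS (open row0); precharges=6
Acc 12: bank0 row3 -> MISS (open row3); precharges=7
Acc 13: bank1 row1 -> MISS (open row1); precharges=8
Acc 14: bank1 row0 -> MISS (open row0); precharges=9

Answer: M M M M M M M H M H M M M M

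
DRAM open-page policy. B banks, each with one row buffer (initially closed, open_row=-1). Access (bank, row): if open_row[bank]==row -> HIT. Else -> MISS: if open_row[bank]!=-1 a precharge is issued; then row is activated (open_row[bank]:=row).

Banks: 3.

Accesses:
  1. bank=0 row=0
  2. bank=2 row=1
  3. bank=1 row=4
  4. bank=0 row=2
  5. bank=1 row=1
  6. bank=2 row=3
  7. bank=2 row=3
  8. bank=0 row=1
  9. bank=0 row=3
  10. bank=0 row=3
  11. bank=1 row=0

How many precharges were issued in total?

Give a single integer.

Answer: 6

Derivation:
Acc 1: bank0 row0 -> MISS (open row0); precharges=0
Acc 2: bank2 row1 -> MISS (open row1); precharges=0
Acc 3: bank1 row4 -> MISS (open row4); precharges=0
Acc 4: bank0 row2 -> MISS (open row2); precharges=1
Acc 5: bank1 row1 -> MISS (open row1); precharges=2
Acc 6: bank2 row3 -> MISS (open row3); precharges=3
Acc 7: bank2 row3 -> HIT
Acc 8: bank0 row1 -> MISS (open row1); precharges=4
Acc 9: bank0 row3 -> MISS (open row3); precharges=5
Acc 10: bank0 row3 -> HIT
Acc 11: bank1 row0 -> MISS (open row0); precharges=6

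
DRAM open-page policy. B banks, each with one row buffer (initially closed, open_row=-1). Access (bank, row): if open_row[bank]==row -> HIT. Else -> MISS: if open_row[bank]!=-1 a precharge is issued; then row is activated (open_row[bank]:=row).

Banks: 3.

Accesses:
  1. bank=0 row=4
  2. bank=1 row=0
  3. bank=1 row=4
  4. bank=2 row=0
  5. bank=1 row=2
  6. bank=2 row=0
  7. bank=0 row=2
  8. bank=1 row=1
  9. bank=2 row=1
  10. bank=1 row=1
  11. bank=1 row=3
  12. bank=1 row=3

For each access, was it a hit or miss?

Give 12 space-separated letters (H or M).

Acc 1: bank0 row4 -> MISS (open row4); precharges=0
Acc 2: bank1 row0 -> MISS (open row0); precharges=0
Acc 3: bank1 row4 -> MISS (open row4); precharges=1
Acc 4: bank2 row0 -> MISS (open row0); precharges=1
Acc 5: bank1 row2 -> MISS (open row2); precharges=2
Acc 6: bank2 row0 -> HIT
Acc 7: bank0 row2 -> MISS (open row2); precharges=3
Acc 8: bank1 row1 -> MISS (open row1); precharges=4
Acc 9: bank2 row1 -> MISS (open row1); precharges=5
Acc 10: bank1 row1 -> HIT
Acc 11: bank1 row3 -> MISS (open row3); precharges=6
Acc 12: bank1 row3 -> HIT

Answer: M M M M M H M M M H M H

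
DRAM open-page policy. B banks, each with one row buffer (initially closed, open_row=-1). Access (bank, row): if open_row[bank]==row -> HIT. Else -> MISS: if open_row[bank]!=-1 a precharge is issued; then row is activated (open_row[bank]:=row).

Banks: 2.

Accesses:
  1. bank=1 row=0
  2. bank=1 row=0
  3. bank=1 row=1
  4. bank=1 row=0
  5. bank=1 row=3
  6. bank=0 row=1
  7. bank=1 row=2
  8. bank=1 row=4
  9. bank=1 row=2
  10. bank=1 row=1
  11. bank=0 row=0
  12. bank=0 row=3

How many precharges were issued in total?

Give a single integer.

Answer: 9

Derivation:
Acc 1: bank1 row0 -> MISS (open row0); precharges=0
Acc 2: bank1 row0 -> HIT
Acc 3: bank1 row1 -> MISS (open row1); precharges=1
Acc 4: bank1 row0 -> MISS (open row0); precharges=2
Acc 5: bank1 row3 -> MISS (open row3); precharges=3
Acc 6: bank0 row1 -> MISS (open row1); precharges=3
Acc 7: bank1 row2 -> MISS (open row2); precharges=4
Acc 8: bank1 row4 -> MISS (open row4); precharges=5
Acc 9: bank1 row2 -> MISS (open row2); precharges=6
Acc 10: bank1 row1 -> MISS (open row1); precharges=7
Acc 11: bank0 row0 -> MISS (open row0); precharges=8
Acc 12: bank0 row3 -> MISS (open row3); precharges=9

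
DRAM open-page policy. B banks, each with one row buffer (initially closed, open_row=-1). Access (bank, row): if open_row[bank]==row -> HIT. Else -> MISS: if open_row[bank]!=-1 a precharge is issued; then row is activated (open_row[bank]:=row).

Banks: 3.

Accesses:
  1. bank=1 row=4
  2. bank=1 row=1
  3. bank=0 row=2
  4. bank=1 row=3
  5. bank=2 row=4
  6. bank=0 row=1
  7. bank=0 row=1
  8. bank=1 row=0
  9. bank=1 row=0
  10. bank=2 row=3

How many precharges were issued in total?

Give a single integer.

Answer: 5

Derivation:
Acc 1: bank1 row4 -> MISS (open row4); precharges=0
Acc 2: bank1 row1 -> MISS (open row1); precharges=1
Acc 3: bank0 row2 -> MISS (open row2); precharges=1
Acc 4: bank1 row3 -> MISS (open row3); precharges=2
Acc 5: bank2 row4 -> MISS (open row4); precharges=2
Acc 6: bank0 row1 -> MISS (open row1); precharges=3
Acc 7: bank0 row1 -> HIT
Acc 8: bank1 row0 -> MISS (open row0); precharges=4
Acc 9: bank1 row0 -> HIT
Acc 10: bank2 row3 -> MISS (open row3); precharges=5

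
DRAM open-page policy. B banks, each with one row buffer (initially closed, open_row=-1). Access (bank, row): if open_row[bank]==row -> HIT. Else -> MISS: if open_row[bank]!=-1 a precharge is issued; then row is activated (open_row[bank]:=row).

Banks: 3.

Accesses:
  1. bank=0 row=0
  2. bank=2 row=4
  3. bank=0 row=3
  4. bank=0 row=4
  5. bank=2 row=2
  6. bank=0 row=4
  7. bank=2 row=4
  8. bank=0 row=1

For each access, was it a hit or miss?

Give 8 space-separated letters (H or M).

Answer: M M M M M H M M

Derivation:
Acc 1: bank0 row0 -> MISS (open row0); precharges=0
Acc 2: bank2 row4 -> MISS (open row4); precharges=0
Acc 3: bank0 row3 -> MISS (open row3); precharges=1
Acc 4: bank0 row4 -> MISS (open row4); precharges=2
Acc 5: bank2 row2 -> MISS (open row2); precharges=3
Acc 6: bank0 row4 -> HIT
Acc 7: bank2 row4 -> MISS (open row4); precharges=4
Acc 8: bank0 row1 -> MISS (open row1); precharges=5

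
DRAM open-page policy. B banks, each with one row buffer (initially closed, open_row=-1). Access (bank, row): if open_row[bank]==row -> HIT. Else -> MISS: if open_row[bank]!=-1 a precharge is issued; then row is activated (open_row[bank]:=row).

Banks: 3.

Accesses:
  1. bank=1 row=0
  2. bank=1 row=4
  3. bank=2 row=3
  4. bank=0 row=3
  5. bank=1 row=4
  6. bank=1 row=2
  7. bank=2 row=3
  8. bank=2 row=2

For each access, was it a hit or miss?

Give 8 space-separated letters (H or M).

Acc 1: bank1 row0 -> MISS (open row0); precharges=0
Acc 2: bank1 row4 -> MISS (open row4); precharges=1
Acc 3: bank2 row3 -> MISS (open row3); precharges=1
Acc 4: bank0 row3 -> MISS (open row3); precharges=1
Acc 5: bank1 row4 -> HIT
Acc 6: bank1 row2 -> MISS (open row2); precharges=2
Acc 7: bank2 row3 -> HIT
Acc 8: bank2 row2 -> MISS (open row2); precharges=3

Answer: M M M M H M H M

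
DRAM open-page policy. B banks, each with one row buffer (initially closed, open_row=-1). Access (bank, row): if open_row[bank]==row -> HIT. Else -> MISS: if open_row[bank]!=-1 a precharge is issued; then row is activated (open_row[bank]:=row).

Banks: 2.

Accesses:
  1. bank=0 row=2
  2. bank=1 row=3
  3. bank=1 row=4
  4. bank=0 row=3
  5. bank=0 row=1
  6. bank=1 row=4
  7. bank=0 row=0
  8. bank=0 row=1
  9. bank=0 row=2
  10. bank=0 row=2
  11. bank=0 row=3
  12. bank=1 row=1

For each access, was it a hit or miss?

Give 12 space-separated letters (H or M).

Answer: M M M M M H M M M H M M

Derivation:
Acc 1: bank0 row2 -> MISS (open row2); precharges=0
Acc 2: bank1 row3 -> MISS (open row3); precharges=0
Acc 3: bank1 row4 -> MISS (open row4); precharges=1
Acc 4: bank0 row3 -> MISS (open row3); precharges=2
Acc 5: bank0 row1 -> MISS (open row1); precharges=3
Acc 6: bank1 row4 -> HIT
Acc 7: bank0 row0 -> MISS (open row0); precharges=4
Acc 8: bank0 row1 -> MISS (open row1); precharges=5
Acc 9: bank0 row2 -> MISS (open row2); precharges=6
Acc 10: bank0 row2 -> HIT
Acc 11: bank0 row3 -> MISS (open row3); precharges=7
Acc 12: bank1 row1 -> MISS (open row1); precharges=8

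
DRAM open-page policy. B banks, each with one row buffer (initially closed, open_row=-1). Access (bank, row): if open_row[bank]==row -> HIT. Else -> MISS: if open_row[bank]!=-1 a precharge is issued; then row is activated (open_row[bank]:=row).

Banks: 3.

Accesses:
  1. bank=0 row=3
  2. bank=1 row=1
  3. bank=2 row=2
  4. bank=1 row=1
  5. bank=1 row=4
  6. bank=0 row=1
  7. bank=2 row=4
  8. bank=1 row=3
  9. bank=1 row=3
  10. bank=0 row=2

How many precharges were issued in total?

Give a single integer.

Acc 1: bank0 row3 -> MISS (open row3); precharges=0
Acc 2: bank1 row1 -> MISS (open row1); precharges=0
Acc 3: bank2 row2 -> MISS (open row2); precharges=0
Acc 4: bank1 row1 -> HIT
Acc 5: bank1 row4 -> MISS (open row4); precharges=1
Acc 6: bank0 row1 -> MISS (open row1); precharges=2
Acc 7: bank2 row4 -> MISS (open row4); precharges=3
Acc 8: bank1 row3 -> MISS (open row3); precharges=4
Acc 9: bank1 row3 -> HIT
Acc 10: bank0 row2 -> MISS (open row2); precharges=5

Answer: 5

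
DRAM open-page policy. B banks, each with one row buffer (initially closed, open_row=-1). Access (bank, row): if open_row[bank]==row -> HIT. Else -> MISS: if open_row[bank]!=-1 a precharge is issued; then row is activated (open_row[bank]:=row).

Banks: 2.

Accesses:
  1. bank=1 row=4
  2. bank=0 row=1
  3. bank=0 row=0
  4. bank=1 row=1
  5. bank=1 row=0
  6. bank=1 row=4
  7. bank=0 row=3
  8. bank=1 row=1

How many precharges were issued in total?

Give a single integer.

Answer: 6

Derivation:
Acc 1: bank1 row4 -> MISS (open row4); precharges=0
Acc 2: bank0 row1 -> MISS (open row1); precharges=0
Acc 3: bank0 row0 -> MISS (open row0); precharges=1
Acc 4: bank1 row1 -> MISS (open row1); precharges=2
Acc 5: bank1 row0 -> MISS (open row0); precharges=3
Acc 6: bank1 row4 -> MISS (open row4); precharges=4
Acc 7: bank0 row3 -> MISS (open row3); precharges=5
Acc 8: bank1 row1 -> MISS (open row1); precharges=6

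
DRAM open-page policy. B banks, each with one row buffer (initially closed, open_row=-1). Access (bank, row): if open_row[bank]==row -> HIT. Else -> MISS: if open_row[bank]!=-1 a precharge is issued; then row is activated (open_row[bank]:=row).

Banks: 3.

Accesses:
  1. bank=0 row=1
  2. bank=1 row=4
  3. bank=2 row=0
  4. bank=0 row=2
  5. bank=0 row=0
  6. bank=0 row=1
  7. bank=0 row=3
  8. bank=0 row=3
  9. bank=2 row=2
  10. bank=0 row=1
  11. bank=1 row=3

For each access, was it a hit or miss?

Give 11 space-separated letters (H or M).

Acc 1: bank0 row1 -> MISS (open row1); precharges=0
Acc 2: bank1 row4 -> MISS (open row4); precharges=0
Acc 3: bank2 row0 -> MISS (open row0); precharges=0
Acc 4: bank0 row2 -> MISS (open row2); precharges=1
Acc 5: bank0 row0 -> MISS (open row0); precharges=2
Acc 6: bank0 row1 -> MISS (open row1); precharges=3
Acc 7: bank0 row3 -> MISS (open row3); precharges=4
Acc 8: bank0 row3 -> HIT
Acc 9: bank2 row2 -> MISS (open row2); precharges=5
Acc 10: bank0 row1 -> MISS (open row1); precharges=6
Acc 11: bank1 row3 -> MISS (open row3); precharges=7

Answer: M M M M M M M H M M M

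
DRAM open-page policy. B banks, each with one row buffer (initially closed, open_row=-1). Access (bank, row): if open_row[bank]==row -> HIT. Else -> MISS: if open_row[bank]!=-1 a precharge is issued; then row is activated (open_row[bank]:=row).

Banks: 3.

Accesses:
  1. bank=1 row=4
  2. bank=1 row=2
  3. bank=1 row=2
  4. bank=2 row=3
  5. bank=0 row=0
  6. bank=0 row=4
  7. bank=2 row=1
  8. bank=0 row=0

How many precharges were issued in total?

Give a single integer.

Answer: 4

Derivation:
Acc 1: bank1 row4 -> MISS (open row4); precharges=0
Acc 2: bank1 row2 -> MISS (open row2); precharges=1
Acc 3: bank1 row2 -> HIT
Acc 4: bank2 row3 -> MISS (open row3); precharges=1
Acc 5: bank0 row0 -> MISS (open row0); precharges=1
Acc 6: bank0 row4 -> MISS (open row4); precharges=2
Acc 7: bank2 row1 -> MISS (open row1); precharges=3
Acc 8: bank0 row0 -> MISS (open row0); precharges=4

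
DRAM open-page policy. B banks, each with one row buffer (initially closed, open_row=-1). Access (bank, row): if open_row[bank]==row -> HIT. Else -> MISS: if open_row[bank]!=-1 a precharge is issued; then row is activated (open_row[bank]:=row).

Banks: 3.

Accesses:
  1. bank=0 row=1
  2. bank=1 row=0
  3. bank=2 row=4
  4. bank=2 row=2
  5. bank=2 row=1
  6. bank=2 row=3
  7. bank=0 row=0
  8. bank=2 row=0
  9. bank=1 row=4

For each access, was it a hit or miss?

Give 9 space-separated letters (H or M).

Acc 1: bank0 row1 -> MISS (open row1); precharges=0
Acc 2: bank1 row0 -> MISS (open row0); precharges=0
Acc 3: bank2 row4 -> MISS (open row4); precharges=0
Acc 4: bank2 row2 -> MISS (open row2); precharges=1
Acc 5: bank2 row1 -> MISS (open row1); precharges=2
Acc 6: bank2 row3 -> MISS (open row3); precharges=3
Acc 7: bank0 row0 -> MISS (open row0); precharges=4
Acc 8: bank2 row0 -> MISS (open row0); precharges=5
Acc 9: bank1 row4 -> MISS (open row4); precharges=6

Answer: M M M M M M M M M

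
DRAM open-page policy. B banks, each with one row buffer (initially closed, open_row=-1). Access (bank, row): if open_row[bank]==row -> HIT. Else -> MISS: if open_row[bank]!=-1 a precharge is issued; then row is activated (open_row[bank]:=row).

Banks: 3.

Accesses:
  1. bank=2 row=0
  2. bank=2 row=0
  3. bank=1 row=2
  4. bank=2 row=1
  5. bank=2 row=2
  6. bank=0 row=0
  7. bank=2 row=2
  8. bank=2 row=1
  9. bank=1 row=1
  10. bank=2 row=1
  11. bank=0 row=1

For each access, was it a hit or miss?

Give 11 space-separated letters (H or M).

Answer: M H M M M M H M M H M

Derivation:
Acc 1: bank2 row0 -> MISS (open row0); precharges=0
Acc 2: bank2 row0 -> HIT
Acc 3: bank1 row2 -> MISS (open row2); precharges=0
Acc 4: bank2 row1 -> MISS (open row1); precharges=1
Acc 5: bank2 row2 -> MISS (open row2); precharges=2
Acc 6: bank0 row0 -> MISS (open row0); precharges=2
Acc 7: bank2 row2 -> HIT
Acc 8: bank2 row1 -> MISS (open row1); precharges=3
Acc 9: bank1 row1 -> MISS (open row1); precharges=4
Acc 10: bank2 row1 -> HIT
Acc 11: bank0 row1 -> MISS (open row1); precharges=5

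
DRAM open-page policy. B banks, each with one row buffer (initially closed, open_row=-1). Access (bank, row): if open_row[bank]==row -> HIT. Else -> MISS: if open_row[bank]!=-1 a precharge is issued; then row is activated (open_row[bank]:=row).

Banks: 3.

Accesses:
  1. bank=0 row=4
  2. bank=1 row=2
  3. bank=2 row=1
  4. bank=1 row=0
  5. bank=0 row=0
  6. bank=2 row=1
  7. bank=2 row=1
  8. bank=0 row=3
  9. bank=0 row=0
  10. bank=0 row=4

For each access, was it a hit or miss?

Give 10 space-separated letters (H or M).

Answer: M M M M M H H M M M

Derivation:
Acc 1: bank0 row4 -> MISS (open row4); precharges=0
Acc 2: bank1 row2 -> MISS (open row2); precharges=0
Acc 3: bank2 row1 -> MISS (open row1); precharges=0
Acc 4: bank1 row0 -> MISS (open row0); precharges=1
Acc 5: bank0 row0 -> MISS (open row0); precharges=2
Acc 6: bank2 row1 -> HIT
Acc 7: bank2 row1 -> HIT
Acc 8: bank0 row3 -> MISS (open row3); precharges=3
Acc 9: bank0 row0 -> MISS (open row0); precharges=4
Acc 10: bank0 row4 -> MISS (open row4); precharges=5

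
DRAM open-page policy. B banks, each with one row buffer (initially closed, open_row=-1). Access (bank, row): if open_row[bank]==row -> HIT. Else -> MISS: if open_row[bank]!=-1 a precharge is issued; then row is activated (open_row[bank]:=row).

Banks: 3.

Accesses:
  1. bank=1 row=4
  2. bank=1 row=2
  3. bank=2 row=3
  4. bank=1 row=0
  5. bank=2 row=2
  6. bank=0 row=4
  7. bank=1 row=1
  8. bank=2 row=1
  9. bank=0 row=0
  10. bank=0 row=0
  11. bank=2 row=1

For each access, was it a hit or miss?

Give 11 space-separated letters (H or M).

Answer: M M M M M M M M M H H

Derivation:
Acc 1: bank1 row4 -> MISS (open row4); precharges=0
Acc 2: bank1 row2 -> MISS (open row2); precharges=1
Acc 3: bank2 row3 -> MISS (open row3); precharges=1
Acc 4: bank1 row0 -> MISS (open row0); precharges=2
Acc 5: bank2 row2 -> MISS (open row2); precharges=3
Acc 6: bank0 row4 -> MISS (open row4); precharges=3
Acc 7: bank1 row1 -> MISS (open row1); precharges=4
Acc 8: bank2 row1 -> MISS (open row1); precharges=5
Acc 9: bank0 row0 -> MISS (open row0); precharges=6
Acc 10: bank0 row0 -> HIT
Acc 11: bank2 row1 -> HIT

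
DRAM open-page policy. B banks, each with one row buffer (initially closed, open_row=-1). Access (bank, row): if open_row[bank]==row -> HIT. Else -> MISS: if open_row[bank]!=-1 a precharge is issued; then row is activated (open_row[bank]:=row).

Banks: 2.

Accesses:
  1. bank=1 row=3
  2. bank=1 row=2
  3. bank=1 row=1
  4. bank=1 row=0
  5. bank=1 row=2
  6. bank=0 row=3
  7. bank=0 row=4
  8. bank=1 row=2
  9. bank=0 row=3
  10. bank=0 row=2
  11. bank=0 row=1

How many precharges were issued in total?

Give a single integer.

Answer: 8

Derivation:
Acc 1: bank1 row3 -> MISS (open row3); precharges=0
Acc 2: bank1 row2 -> MISS (open row2); precharges=1
Acc 3: bank1 row1 -> MISS (open row1); precharges=2
Acc 4: bank1 row0 -> MISS (open row0); precharges=3
Acc 5: bank1 row2 -> MISS (open row2); precharges=4
Acc 6: bank0 row3 -> MISS (open row3); precharges=4
Acc 7: bank0 row4 -> MISS (open row4); precharges=5
Acc 8: bank1 row2 -> HIT
Acc 9: bank0 row3 -> MISS (open row3); precharges=6
Acc 10: bank0 row2 -> MISS (open row2); precharges=7
Acc 11: bank0 row1 -> MISS (open row1); precharges=8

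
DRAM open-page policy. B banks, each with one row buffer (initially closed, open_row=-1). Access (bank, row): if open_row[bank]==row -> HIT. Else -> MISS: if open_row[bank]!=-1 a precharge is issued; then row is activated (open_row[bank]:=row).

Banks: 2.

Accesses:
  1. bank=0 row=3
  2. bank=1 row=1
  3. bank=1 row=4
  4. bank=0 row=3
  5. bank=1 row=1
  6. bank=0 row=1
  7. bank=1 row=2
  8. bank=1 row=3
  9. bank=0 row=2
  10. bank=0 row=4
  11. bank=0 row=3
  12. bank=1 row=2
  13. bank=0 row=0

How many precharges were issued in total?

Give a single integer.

Acc 1: bank0 row3 -> MISS (open row3); precharges=0
Acc 2: bank1 row1 -> MISS (open row1); precharges=0
Acc 3: bank1 row4 -> MISS (open row4); precharges=1
Acc 4: bank0 row3 -> HIT
Acc 5: bank1 row1 -> MISS (open row1); precharges=2
Acc 6: bank0 row1 -> MISS (open row1); precharges=3
Acc 7: bank1 row2 -> MISS (open row2); precharges=4
Acc 8: bank1 row3 -> MISS (open row3); precharges=5
Acc 9: bank0 row2 -> MISS (open row2); precharges=6
Acc 10: bank0 row4 -> MISS (open row4); precharges=7
Acc 11: bank0 row3 -> MISS (open row3); precharges=8
Acc 12: bank1 row2 -> MISS (open row2); precharges=9
Acc 13: bank0 row0 -> MISS (open row0); precharges=10

Answer: 10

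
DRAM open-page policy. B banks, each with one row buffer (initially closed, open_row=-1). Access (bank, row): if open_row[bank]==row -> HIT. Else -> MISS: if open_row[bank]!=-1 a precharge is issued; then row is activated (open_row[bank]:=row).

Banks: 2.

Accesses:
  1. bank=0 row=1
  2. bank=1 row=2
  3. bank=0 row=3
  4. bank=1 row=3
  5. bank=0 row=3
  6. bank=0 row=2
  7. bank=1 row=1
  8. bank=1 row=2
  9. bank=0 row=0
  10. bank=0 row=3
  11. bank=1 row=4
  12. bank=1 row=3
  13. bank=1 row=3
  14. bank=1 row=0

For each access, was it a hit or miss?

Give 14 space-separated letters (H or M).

Acc 1: bank0 row1 -> MISS (open row1); precharges=0
Acc 2: bank1 row2 -> MISS (open row2); precharges=0
Acc 3: bank0 row3 -> MISS (open row3); precharges=1
Acc 4: bank1 row3 -> MISS (open row3); precharges=2
Acc 5: bank0 row3 -> HIT
Acc 6: bank0 row2 -> MISS (open row2); precharges=3
Acc 7: bank1 row1 -> MISS (open row1); precharges=4
Acc 8: bank1 row2 -> MISS (open row2); precharges=5
Acc 9: bank0 row0 -> MISS (open row0); precharges=6
Acc 10: bank0 row3 -> MISS (open row3); precharges=7
Acc 11: bank1 row4 -> MISS (open row4); precharges=8
Acc 12: bank1 row3 -> MISS (open row3); precharges=9
Acc 13: bank1 row3 -> HIT
Acc 14: bank1 row0 -> MISS (open row0); precharges=10

Answer: M M M M H M M M M M M M H M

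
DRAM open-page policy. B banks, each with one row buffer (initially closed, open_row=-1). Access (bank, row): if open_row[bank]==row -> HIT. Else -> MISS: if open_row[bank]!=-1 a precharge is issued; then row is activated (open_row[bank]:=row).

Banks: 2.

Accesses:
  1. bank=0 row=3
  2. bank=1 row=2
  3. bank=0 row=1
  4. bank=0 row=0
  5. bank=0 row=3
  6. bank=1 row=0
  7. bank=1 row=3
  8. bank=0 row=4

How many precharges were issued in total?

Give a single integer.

Acc 1: bank0 row3 -> MISS (open row3); precharges=0
Acc 2: bank1 row2 -> MISS (open row2); precharges=0
Acc 3: bank0 row1 -> MISS (open row1); precharges=1
Acc 4: bank0 row0 -> MISS (open row0); precharges=2
Acc 5: bank0 row3 -> MISS (open row3); precharges=3
Acc 6: bank1 row0 -> MISS (open row0); precharges=4
Acc 7: bank1 row3 -> MISS (open row3); precharges=5
Acc 8: bank0 row4 -> MISS (open row4); precharges=6

Answer: 6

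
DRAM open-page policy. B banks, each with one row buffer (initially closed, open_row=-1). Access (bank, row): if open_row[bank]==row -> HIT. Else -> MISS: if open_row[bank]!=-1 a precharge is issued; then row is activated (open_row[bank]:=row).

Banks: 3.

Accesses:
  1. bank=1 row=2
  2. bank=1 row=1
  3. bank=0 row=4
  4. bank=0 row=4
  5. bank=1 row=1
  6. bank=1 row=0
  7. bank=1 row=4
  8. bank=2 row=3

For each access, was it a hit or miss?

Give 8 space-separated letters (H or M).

Answer: M M M H H M M M

Derivation:
Acc 1: bank1 row2 -> MISS (open row2); precharges=0
Acc 2: bank1 row1 -> MISS (open row1); precharges=1
Acc 3: bank0 row4 -> MISS (open row4); precharges=1
Acc 4: bank0 row4 -> HIT
Acc 5: bank1 row1 -> HIT
Acc 6: bank1 row0 -> MISS (open row0); precharges=2
Acc 7: bank1 row4 -> MISS (open row4); precharges=3
Acc 8: bank2 row3 -> MISS (open row3); precharges=3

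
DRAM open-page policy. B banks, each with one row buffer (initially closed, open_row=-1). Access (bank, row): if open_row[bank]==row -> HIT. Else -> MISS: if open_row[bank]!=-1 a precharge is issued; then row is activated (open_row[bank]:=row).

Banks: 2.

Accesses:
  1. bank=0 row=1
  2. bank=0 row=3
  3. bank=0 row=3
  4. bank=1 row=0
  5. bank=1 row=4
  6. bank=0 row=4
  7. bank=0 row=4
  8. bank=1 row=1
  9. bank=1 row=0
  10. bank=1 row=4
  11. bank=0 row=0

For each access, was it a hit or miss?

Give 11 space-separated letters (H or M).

Answer: M M H M M M H M M M M

Derivation:
Acc 1: bank0 row1 -> MISS (open row1); precharges=0
Acc 2: bank0 row3 -> MISS (open row3); precharges=1
Acc 3: bank0 row3 -> HIT
Acc 4: bank1 row0 -> MISS (open row0); precharges=1
Acc 5: bank1 row4 -> MISS (open row4); precharges=2
Acc 6: bank0 row4 -> MISS (open row4); precharges=3
Acc 7: bank0 row4 -> HIT
Acc 8: bank1 row1 -> MISS (open row1); precharges=4
Acc 9: bank1 row0 -> MISS (open row0); precharges=5
Acc 10: bank1 row4 -> MISS (open row4); precharges=6
Acc 11: bank0 row0 -> MISS (open row0); precharges=7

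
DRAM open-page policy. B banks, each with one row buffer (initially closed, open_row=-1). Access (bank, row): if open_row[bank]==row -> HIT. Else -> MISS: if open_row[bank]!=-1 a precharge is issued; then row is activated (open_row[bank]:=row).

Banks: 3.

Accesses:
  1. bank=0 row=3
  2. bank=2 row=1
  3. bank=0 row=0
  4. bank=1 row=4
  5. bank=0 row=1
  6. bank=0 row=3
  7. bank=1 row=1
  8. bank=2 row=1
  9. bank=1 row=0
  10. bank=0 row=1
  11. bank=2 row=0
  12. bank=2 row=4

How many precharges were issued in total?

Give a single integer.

Answer: 8

Derivation:
Acc 1: bank0 row3 -> MISS (open row3); precharges=0
Acc 2: bank2 row1 -> MISS (open row1); precharges=0
Acc 3: bank0 row0 -> MISS (open row0); precharges=1
Acc 4: bank1 row4 -> MISS (open row4); precharges=1
Acc 5: bank0 row1 -> MISS (open row1); precharges=2
Acc 6: bank0 row3 -> MISS (open row3); precharges=3
Acc 7: bank1 row1 -> MISS (open row1); precharges=4
Acc 8: bank2 row1 -> HIT
Acc 9: bank1 row0 -> MISS (open row0); precharges=5
Acc 10: bank0 row1 -> MISS (open row1); precharges=6
Acc 11: bank2 row0 -> MISS (open row0); precharges=7
Acc 12: bank2 row4 -> MISS (open row4); precharges=8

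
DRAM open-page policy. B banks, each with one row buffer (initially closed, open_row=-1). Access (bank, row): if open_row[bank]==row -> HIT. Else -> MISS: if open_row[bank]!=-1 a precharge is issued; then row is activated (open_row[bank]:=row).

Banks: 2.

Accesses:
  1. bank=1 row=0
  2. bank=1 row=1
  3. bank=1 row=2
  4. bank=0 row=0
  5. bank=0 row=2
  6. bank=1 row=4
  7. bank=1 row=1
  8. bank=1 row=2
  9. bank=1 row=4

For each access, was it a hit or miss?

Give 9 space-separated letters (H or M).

Acc 1: bank1 row0 -> MISS (open row0); precharges=0
Acc 2: bank1 row1 -> MISS (open row1); precharges=1
Acc 3: bank1 row2 -> MISS (open row2); precharges=2
Acc 4: bank0 row0 -> MISS (open row0); precharges=2
Acc 5: bank0 row2 -> MISS (open row2); precharges=3
Acc 6: bank1 row4 -> MISS (open row4); precharges=4
Acc 7: bank1 row1 -> MISS (open row1); precharges=5
Acc 8: bank1 row2 -> MISS (open row2); precharges=6
Acc 9: bank1 row4 -> MISS (open row4); precharges=7

Answer: M M M M M M M M M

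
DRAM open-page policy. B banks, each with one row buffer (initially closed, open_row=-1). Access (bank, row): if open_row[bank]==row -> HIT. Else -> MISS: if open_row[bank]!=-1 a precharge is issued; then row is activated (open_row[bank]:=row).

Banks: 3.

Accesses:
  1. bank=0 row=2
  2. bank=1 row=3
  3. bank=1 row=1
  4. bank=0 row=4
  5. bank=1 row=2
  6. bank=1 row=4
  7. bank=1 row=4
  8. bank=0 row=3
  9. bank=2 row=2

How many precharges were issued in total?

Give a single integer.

Acc 1: bank0 row2 -> MISS (open row2); precharges=0
Acc 2: bank1 row3 -> MISS (open row3); precharges=0
Acc 3: bank1 row1 -> MISS (open row1); precharges=1
Acc 4: bank0 row4 -> MISS (open row4); precharges=2
Acc 5: bank1 row2 -> MISS (open row2); precharges=3
Acc 6: bank1 row4 -> MISS (open row4); precharges=4
Acc 7: bank1 row4 -> HIT
Acc 8: bank0 row3 -> MISS (open row3); precharges=5
Acc 9: bank2 row2 -> MISS (open row2); precharges=5

Answer: 5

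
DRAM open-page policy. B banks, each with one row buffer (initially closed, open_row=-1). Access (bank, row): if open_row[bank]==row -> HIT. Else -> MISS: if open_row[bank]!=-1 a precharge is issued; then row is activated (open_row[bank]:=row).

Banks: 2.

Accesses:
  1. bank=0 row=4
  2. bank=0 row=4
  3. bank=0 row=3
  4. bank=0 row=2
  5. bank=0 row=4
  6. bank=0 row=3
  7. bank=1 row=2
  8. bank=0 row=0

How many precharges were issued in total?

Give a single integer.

Acc 1: bank0 row4 -> MISS (open row4); precharges=0
Acc 2: bank0 row4 -> HIT
Acc 3: bank0 row3 -> MISS (open row3); precharges=1
Acc 4: bank0 row2 -> MISS (open row2); precharges=2
Acc 5: bank0 row4 -> MISS (open row4); precharges=3
Acc 6: bank0 row3 -> MISS (open row3); precharges=4
Acc 7: bank1 row2 -> MISS (open row2); precharges=4
Acc 8: bank0 row0 -> MISS (open row0); precharges=5

Answer: 5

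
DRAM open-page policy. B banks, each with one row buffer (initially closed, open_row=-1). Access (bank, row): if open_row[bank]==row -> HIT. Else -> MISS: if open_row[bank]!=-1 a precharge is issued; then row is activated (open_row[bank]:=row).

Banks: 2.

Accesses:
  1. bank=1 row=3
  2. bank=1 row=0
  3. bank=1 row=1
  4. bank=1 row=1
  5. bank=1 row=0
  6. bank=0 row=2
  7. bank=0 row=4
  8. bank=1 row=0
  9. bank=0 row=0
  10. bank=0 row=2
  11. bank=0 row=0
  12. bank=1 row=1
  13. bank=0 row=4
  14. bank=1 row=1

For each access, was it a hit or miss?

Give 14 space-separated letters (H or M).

Answer: M M M H M M M H M M M M M H

Derivation:
Acc 1: bank1 row3 -> MISS (open row3); precharges=0
Acc 2: bank1 row0 -> MISS (open row0); precharges=1
Acc 3: bank1 row1 -> MISS (open row1); precharges=2
Acc 4: bank1 row1 -> HIT
Acc 5: bank1 row0 -> MISS (open row0); precharges=3
Acc 6: bank0 row2 -> MISS (open row2); precharges=3
Acc 7: bank0 row4 -> MISS (open row4); precharges=4
Acc 8: bank1 row0 -> HIT
Acc 9: bank0 row0 -> MISS (open row0); precharges=5
Acc 10: bank0 row2 -> MISS (open row2); precharges=6
Acc 11: bank0 row0 -> MISS (open row0); precharges=7
Acc 12: bank1 row1 -> MISS (open row1); precharges=8
Acc 13: bank0 row4 -> MISS (open row4); precharges=9
Acc 14: bank1 row1 -> HIT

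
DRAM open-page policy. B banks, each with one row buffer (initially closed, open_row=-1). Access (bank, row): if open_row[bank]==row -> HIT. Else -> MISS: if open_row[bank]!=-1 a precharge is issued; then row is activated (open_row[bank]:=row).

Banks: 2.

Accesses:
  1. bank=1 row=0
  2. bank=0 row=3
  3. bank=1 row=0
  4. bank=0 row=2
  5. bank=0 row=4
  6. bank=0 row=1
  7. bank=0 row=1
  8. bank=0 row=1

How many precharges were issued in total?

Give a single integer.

Acc 1: bank1 row0 -> MISS (open row0); precharges=0
Acc 2: bank0 row3 -> MISS (open row3); precharges=0
Acc 3: bank1 row0 -> HIT
Acc 4: bank0 row2 -> MISS (open row2); precharges=1
Acc 5: bank0 row4 -> MISS (open row4); precharges=2
Acc 6: bank0 row1 -> MISS (open row1); precharges=3
Acc 7: bank0 row1 -> HIT
Acc 8: bank0 row1 -> HIT

Answer: 3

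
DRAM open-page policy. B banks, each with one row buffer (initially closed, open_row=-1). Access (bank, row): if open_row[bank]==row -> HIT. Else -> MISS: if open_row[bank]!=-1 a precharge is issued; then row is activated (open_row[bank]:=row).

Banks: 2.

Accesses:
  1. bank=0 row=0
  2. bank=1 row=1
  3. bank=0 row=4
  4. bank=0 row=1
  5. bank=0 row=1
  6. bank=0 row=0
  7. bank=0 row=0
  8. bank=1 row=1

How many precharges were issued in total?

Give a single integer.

Acc 1: bank0 row0 -> MISS (open row0); precharges=0
Acc 2: bank1 row1 -> MISS (open row1); precharges=0
Acc 3: bank0 row4 -> MISS (open row4); precharges=1
Acc 4: bank0 row1 -> MISS (open row1); precharges=2
Acc 5: bank0 row1 -> HIT
Acc 6: bank0 row0 -> MISS (open row0); precharges=3
Acc 7: bank0 row0 -> HIT
Acc 8: bank1 row1 -> HIT

Answer: 3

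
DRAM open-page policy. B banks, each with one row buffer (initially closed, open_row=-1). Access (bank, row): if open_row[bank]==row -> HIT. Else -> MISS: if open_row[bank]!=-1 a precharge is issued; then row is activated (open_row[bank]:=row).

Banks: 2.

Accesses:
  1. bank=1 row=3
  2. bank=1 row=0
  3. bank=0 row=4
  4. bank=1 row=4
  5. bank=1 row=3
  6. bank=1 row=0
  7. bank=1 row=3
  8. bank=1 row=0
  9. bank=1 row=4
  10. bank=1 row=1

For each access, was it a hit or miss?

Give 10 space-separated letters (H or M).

Answer: M M M M M M M M M M

Derivation:
Acc 1: bank1 row3 -> MISS (open row3); precharges=0
Acc 2: bank1 row0 -> MISS (open row0); precharges=1
Acc 3: bank0 row4 -> MISS (open row4); precharges=1
Acc 4: bank1 row4 -> MISS (open row4); precharges=2
Acc 5: bank1 row3 -> MISS (open row3); precharges=3
Acc 6: bank1 row0 -> MISS (open row0); precharges=4
Acc 7: bank1 row3 -> MISS (open row3); precharges=5
Acc 8: bank1 row0 -> MISS (open row0); precharges=6
Acc 9: bank1 row4 -> MISS (open row4); precharges=7
Acc 10: bank1 row1 -> MISS (open row1); precharges=8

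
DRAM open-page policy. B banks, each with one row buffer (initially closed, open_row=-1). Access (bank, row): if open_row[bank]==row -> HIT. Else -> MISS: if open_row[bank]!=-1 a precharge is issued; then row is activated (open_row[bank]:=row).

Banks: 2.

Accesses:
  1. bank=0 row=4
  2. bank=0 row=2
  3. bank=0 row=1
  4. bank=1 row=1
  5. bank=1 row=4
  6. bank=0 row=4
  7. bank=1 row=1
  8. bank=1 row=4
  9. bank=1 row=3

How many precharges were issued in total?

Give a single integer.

Answer: 7

Derivation:
Acc 1: bank0 row4 -> MISS (open row4); precharges=0
Acc 2: bank0 row2 -> MISS (open row2); precharges=1
Acc 3: bank0 row1 -> MISS (open row1); precharges=2
Acc 4: bank1 row1 -> MISS (open row1); precharges=2
Acc 5: bank1 row4 -> MISS (open row4); precharges=3
Acc 6: bank0 row4 -> MISS (open row4); precharges=4
Acc 7: bank1 row1 -> MISS (open row1); precharges=5
Acc 8: bank1 row4 -> MISS (open row4); precharges=6
Acc 9: bank1 row3 -> MISS (open row3); precharges=7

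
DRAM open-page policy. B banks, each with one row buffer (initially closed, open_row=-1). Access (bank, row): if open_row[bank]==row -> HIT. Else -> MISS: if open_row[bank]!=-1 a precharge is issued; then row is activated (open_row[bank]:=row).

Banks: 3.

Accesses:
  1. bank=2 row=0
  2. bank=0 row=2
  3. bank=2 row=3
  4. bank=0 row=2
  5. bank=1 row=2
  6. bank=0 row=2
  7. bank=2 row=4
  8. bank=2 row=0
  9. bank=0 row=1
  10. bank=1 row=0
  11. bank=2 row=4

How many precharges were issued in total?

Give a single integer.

Answer: 6

Derivation:
Acc 1: bank2 row0 -> MISS (open row0); precharges=0
Acc 2: bank0 row2 -> MISS (open row2); precharges=0
Acc 3: bank2 row3 -> MISS (open row3); precharges=1
Acc 4: bank0 row2 -> HIT
Acc 5: bank1 row2 -> MISS (open row2); precharges=1
Acc 6: bank0 row2 -> HIT
Acc 7: bank2 row4 -> MISS (open row4); precharges=2
Acc 8: bank2 row0 -> MISS (open row0); precharges=3
Acc 9: bank0 row1 -> MISS (open row1); precharges=4
Acc 10: bank1 row0 -> MISS (open row0); precharges=5
Acc 11: bank2 row4 -> MISS (open row4); precharges=6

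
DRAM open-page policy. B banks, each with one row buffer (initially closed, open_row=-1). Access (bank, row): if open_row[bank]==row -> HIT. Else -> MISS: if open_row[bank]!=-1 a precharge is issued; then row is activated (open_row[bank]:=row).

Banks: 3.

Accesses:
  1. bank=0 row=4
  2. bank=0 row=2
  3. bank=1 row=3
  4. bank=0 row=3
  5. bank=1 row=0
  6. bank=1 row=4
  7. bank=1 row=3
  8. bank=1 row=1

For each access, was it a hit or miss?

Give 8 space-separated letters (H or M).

Acc 1: bank0 row4 -> MISS (open row4); precharges=0
Acc 2: bank0 row2 -> MISS (open row2); precharges=1
Acc 3: bank1 row3 -> MISS (open row3); precharges=1
Acc 4: bank0 row3 -> MISS (open row3); precharges=2
Acc 5: bank1 row0 -> MISS (open row0); precharges=3
Acc 6: bank1 row4 -> MISS (open row4); precharges=4
Acc 7: bank1 row3 -> MISS (open row3); precharges=5
Acc 8: bank1 row1 -> MISS (open row1); precharges=6

Answer: M M M M M M M M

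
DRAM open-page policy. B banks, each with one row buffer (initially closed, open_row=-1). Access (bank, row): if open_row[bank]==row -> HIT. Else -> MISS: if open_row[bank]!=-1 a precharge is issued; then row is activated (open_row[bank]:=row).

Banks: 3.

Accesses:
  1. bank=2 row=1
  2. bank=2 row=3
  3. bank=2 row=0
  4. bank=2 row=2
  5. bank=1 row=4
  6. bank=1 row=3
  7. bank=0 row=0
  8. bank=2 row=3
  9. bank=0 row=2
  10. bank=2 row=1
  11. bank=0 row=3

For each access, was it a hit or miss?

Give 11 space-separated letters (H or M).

Answer: M M M M M M M M M M M

Derivation:
Acc 1: bank2 row1 -> MISS (open row1); precharges=0
Acc 2: bank2 row3 -> MISS (open row3); precharges=1
Acc 3: bank2 row0 -> MISS (open row0); precharges=2
Acc 4: bank2 row2 -> MISS (open row2); precharges=3
Acc 5: bank1 row4 -> MISS (open row4); precharges=3
Acc 6: bank1 row3 -> MISS (open row3); precharges=4
Acc 7: bank0 row0 -> MISS (open row0); precharges=4
Acc 8: bank2 row3 -> MISS (open row3); precharges=5
Acc 9: bank0 row2 -> MISS (open row2); precharges=6
Acc 10: bank2 row1 -> MISS (open row1); precharges=7
Acc 11: bank0 row3 -> MISS (open row3); precharges=8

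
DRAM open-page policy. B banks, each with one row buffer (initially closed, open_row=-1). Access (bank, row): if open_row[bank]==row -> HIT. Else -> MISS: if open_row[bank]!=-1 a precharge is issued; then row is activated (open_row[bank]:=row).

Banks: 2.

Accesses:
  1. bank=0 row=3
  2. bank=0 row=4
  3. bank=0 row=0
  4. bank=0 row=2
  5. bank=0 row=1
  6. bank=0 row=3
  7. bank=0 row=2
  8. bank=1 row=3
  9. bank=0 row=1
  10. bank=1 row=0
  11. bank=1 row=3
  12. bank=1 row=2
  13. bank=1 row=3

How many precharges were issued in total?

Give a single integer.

Answer: 11

Derivation:
Acc 1: bank0 row3 -> MISS (open row3); precharges=0
Acc 2: bank0 row4 -> MISS (open row4); precharges=1
Acc 3: bank0 row0 -> MISS (open row0); precharges=2
Acc 4: bank0 row2 -> MISS (open row2); precharges=3
Acc 5: bank0 row1 -> MISS (open row1); precharges=4
Acc 6: bank0 row3 -> MISS (open row3); precharges=5
Acc 7: bank0 row2 -> MISS (open row2); precharges=6
Acc 8: bank1 row3 -> MISS (open row3); precharges=6
Acc 9: bank0 row1 -> MISS (open row1); precharges=7
Acc 10: bank1 row0 -> MISS (open row0); precharges=8
Acc 11: bank1 row3 -> MISS (open row3); precharges=9
Acc 12: bank1 row2 -> MISS (open row2); precharges=10
Acc 13: bank1 row3 -> MISS (open row3); precharges=11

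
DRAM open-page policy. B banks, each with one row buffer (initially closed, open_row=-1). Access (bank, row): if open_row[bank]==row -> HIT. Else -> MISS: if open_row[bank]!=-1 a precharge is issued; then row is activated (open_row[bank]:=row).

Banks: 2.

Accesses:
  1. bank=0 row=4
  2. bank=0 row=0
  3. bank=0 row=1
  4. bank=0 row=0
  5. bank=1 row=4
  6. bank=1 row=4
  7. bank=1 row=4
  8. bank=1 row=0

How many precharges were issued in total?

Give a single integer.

Acc 1: bank0 row4 -> MISS (open row4); precharges=0
Acc 2: bank0 row0 -> MISS (open row0); precharges=1
Acc 3: bank0 row1 -> MISS (open row1); precharges=2
Acc 4: bank0 row0 -> MISS (open row0); precharges=3
Acc 5: bank1 row4 -> MISS (open row4); precharges=3
Acc 6: bank1 row4 -> HIT
Acc 7: bank1 row4 -> HIT
Acc 8: bank1 row0 -> MISS (open row0); precharges=4

Answer: 4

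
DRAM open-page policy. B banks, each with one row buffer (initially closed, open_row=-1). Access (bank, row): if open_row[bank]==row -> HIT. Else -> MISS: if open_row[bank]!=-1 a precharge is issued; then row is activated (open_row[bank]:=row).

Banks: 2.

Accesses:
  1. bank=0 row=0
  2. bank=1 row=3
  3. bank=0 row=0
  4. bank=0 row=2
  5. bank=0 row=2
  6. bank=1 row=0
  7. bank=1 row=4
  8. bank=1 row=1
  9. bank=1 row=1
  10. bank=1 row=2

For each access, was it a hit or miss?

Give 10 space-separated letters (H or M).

Acc 1: bank0 row0 -> MISS (open row0); precharges=0
Acc 2: bank1 row3 -> MISS (open row3); precharges=0
Acc 3: bank0 row0 -> HIT
Acc 4: bank0 row2 -> MISS (open row2); precharges=1
Acc 5: bank0 row2 -> HIT
Acc 6: bank1 row0 -> MISS (open row0); precharges=2
Acc 7: bank1 row4 -> MISS (open row4); precharges=3
Acc 8: bank1 row1 -> MISS (open row1); precharges=4
Acc 9: bank1 row1 -> HIT
Acc 10: bank1 row2 -> MISS (open row2); precharges=5

Answer: M M H M H M M M H M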